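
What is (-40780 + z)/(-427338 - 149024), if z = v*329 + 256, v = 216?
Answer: -15270/288181 ≈ -0.052988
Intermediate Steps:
z = 71320 (z = 216*329 + 256 = 71064 + 256 = 71320)
(-40780 + z)/(-427338 - 149024) = (-40780 + 71320)/(-427338 - 149024) = 30540/(-576362) = 30540*(-1/576362) = -15270/288181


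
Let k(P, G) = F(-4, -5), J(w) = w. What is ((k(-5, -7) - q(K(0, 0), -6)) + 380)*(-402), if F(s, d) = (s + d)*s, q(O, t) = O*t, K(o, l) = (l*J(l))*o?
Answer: -167232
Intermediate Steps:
K(o, l) = o*l**2 (K(o, l) = (l*l)*o = l**2*o = o*l**2)
F(s, d) = s*(d + s) (F(s, d) = (d + s)*s = s*(d + s))
k(P, G) = 36 (k(P, G) = -4*(-5 - 4) = -4*(-9) = 36)
((k(-5, -7) - q(K(0, 0), -6)) + 380)*(-402) = ((36 - 0*0**2*(-6)) + 380)*(-402) = ((36 - 0*0*(-6)) + 380)*(-402) = ((36 - 0*(-6)) + 380)*(-402) = ((36 - 1*0) + 380)*(-402) = ((36 + 0) + 380)*(-402) = (36 + 380)*(-402) = 416*(-402) = -167232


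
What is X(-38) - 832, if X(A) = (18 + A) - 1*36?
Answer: -888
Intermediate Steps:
X(A) = -18 + A (X(A) = (18 + A) - 36 = -18 + A)
X(-38) - 832 = (-18 - 38) - 832 = -56 - 832 = -888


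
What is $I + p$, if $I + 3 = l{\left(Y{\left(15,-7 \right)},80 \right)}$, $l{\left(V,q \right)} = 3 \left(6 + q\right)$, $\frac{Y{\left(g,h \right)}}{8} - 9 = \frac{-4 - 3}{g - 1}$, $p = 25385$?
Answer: $25640$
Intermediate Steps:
$Y{\left(g,h \right)} = 72 - \frac{56}{-1 + g}$ ($Y{\left(g,h \right)} = 72 + 8 \frac{-4 - 3}{g - 1} = 72 + 8 \left(- \frac{7}{-1 + g}\right) = 72 - \frac{56}{-1 + g}$)
$l{\left(V,q \right)} = 18 + 3 q$
$I = 255$ ($I = -3 + \left(18 + 3 \cdot 80\right) = -3 + \left(18 + 240\right) = -3 + 258 = 255$)
$I + p = 255 + 25385 = 25640$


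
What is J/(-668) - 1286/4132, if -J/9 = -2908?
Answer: -13625219/345022 ≈ -39.491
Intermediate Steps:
J = 26172 (J = -9*(-2908) = 26172)
J/(-668) - 1286/4132 = 26172/(-668) - 1286/4132 = 26172*(-1/668) - 1286*1/4132 = -6543/167 - 643/2066 = -13625219/345022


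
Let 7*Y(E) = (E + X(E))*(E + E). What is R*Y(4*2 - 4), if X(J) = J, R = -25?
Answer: -1600/7 ≈ -228.57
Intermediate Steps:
Y(E) = 4*E²/7 (Y(E) = ((E + E)*(E + E))/7 = ((2*E)*(2*E))/7 = (4*E²)/7 = 4*E²/7)
R*Y(4*2 - 4) = -100*(4*2 - 4)²/7 = -100*(8 - 4)²/7 = -100*4²/7 = -100*16/7 = -25*64/7 = -1600/7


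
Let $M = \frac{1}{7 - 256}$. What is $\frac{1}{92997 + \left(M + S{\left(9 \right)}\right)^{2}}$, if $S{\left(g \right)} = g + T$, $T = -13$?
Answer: $\frac{62001}{5766901006} \approx 1.0751 \cdot 10^{-5}$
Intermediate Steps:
$M = - \frac{1}{249}$ ($M = \frac{1}{-249} = - \frac{1}{249} \approx -0.0040161$)
$S{\left(g \right)} = -13 + g$ ($S{\left(g \right)} = g - 13 = -13 + g$)
$\frac{1}{92997 + \left(M + S{\left(9 \right)}\right)^{2}} = \frac{1}{92997 + \left(- \frac{1}{249} + \left(-13 + 9\right)\right)^{2}} = \frac{1}{92997 + \left(- \frac{1}{249} - 4\right)^{2}} = \frac{1}{92997 + \left(- \frac{997}{249}\right)^{2}} = \frac{1}{92997 + \frac{994009}{62001}} = \frac{1}{\frac{5766901006}{62001}} = \frac{62001}{5766901006}$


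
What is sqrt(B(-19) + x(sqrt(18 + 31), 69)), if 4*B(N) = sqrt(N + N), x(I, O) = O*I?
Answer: sqrt(1932 + I*sqrt(38))/2 ≈ 21.977 + 0.035061*I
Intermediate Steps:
x(I, O) = I*O
B(N) = sqrt(2)*sqrt(N)/4 (B(N) = sqrt(N + N)/4 = sqrt(2*N)/4 = (sqrt(2)*sqrt(N))/4 = sqrt(2)*sqrt(N)/4)
sqrt(B(-19) + x(sqrt(18 + 31), 69)) = sqrt(sqrt(2)*sqrt(-19)/4 + sqrt(18 + 31)*69) = sqrt(sqrt(2)*(I*sqrt(19))/4 + sqrt(49)*69) = sqrt(I*sqrt(38)/4 + 7*69) = sqrt(I*sqrt(38)/4 + 483) = sqrt(483 + I*sqrt(38)/4)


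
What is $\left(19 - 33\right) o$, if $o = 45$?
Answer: $-630$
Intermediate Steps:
$\left(19 - 33\right) o = \left(19 - 33\right) 45 = \left(-14\right) 45 = -630$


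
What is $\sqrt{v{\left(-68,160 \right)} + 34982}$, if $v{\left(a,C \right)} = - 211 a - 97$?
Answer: $\sqrt{49233} \approx 221.89$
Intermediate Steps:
$v{\left(a,C \right)} = -97 - 211 a$
$\sqrt{v{\left(-68,160 \right)} + 34982} = \sqrt{\left(-97 - -14348\right) + 34982} = \sqrt{\left(-97 + 14348\right) + 34982} = \sqrt{14251 + 34982} = \sqrt{49233}$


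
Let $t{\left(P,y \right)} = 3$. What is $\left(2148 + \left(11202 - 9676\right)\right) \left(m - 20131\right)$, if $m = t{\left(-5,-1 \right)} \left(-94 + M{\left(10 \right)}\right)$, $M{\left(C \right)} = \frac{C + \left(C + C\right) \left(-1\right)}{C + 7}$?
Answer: $- \frac{1275065374}{17} \approx -7.5004 \cdot 10^{7}$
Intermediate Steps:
$M{\left(C \right)} = - \frac{C}{7 + C}$ ($M{\left(C \right)} = \frac{C + 2 C \left(-1\right)}{7 + C} = \frac{C - 2 C}{7 + C} = \frac{\left(-1\right) C}{7 + C} = - \frac{C}{7 + C}$)
$m = - \frac{4824}{17}$ ($m = 3 \left(-94 - \frac{10}{7 + 10}\right) = 3 \left(-94 - \frac{10}{17}\right) = 3 \left(- \frac{1608}{17}\right) = - \frac{4824}{17} \approx -283.76$)
$\left(2148 + \left(11202 - 9676\right)\right) \left(m - 20131\right) = \left(2148 + \left(11202 - 9676\right)\right) \left(- \frac{4824}{17} - 20131\right) = \left(2148 + \left(11202 - 9676\right)\right) \left(- \frac{347051}{17}\right) = \left(2148 + 1526\right) \left(- \frac{347051}{17}\right) = 3674 \left(- \frac{347051}{17}\right) = - \frac{1275065374}{17}$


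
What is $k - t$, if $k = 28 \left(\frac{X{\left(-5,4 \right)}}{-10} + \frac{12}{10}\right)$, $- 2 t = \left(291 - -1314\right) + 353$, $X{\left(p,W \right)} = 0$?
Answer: $\frac{5063}{5} \approx 1012.6$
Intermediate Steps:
$t = -979$ ($t = - \frac{\left(291 - -1314\right) + 353}{2} = - \frac{\left(291 + 1314\right) + 353}{2} = - \frac{1605 + 353}{2} = \left(- \frac{1}{2}\right) 1958 = -979$)
$k = \frac{168}{5}$ ($k = 28 \left(\frac{0}{-10} + \frac{12}{10}\right) = 28 \left(0 \left(- \frac{1}{10}\right) + 12 \cdot \frac{1}{10}\right) = 28 \left(0 + \frac{6}{5}\right) = 28 \cdot \frac{6}{5} = \frac{168}{5} \approx 33.6$)
$k - t = \frac{168}{5} - -979 = \frac{168}{5} + 979 = \frac{5063}{5}$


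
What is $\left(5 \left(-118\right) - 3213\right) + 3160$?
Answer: $-643$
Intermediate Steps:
$\left(5 \left(-118\right) - 3213\right) + 3160 = \left(-590 - 3213\right) + 3160 = -3803 + 3160 = -643$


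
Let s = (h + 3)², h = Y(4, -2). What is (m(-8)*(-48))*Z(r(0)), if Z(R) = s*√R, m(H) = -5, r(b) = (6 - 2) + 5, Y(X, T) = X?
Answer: 35280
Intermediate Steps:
h = 4
r(b) = 9 (r(b) = 4 + 5 = 9)
s = 49 (s = (4 + 3)² = 7² = 49)
Z(R) = 49*√R
(m(-8)*(-48))*Z(r(0)) = (-5*(-48))*(49*√9) = 240*(49*3) = 240*147 = 35280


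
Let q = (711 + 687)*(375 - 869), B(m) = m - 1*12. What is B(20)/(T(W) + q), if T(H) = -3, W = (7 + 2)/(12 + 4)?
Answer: -8/690615 ≈ -1.1584e-5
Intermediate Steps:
B(m) = -12 + m (B(m) = m - 12 = -12 + m)
W = 9/16 ≈ 0.56250
q = -690612 (q = 1398*(-494) = -690612)
B(20)/(T(W) + q) = (-12 + 20)/(-3 - 690612) = 8/(-690615) = 8*(-1/690615) = -8/690615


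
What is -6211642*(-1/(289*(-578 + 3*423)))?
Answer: 6211642/199699 ≈ 31.105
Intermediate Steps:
-6211642*(-1/(289*(-578 + 3*423))) = -6211642*(-1/(289*(-578 + 1269))) = -6211642/(691*(-289)) = -6211642/(-199699) = -6211642*(-1/199699) = 6211642/199699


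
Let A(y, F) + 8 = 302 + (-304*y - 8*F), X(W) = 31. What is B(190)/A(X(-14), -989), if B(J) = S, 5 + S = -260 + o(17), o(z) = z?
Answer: 124/609 ≈ 0.20361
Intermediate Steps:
A(y, F) = 294 - 304*y - 8*F (A(y, F) = -8 + (302 + (-304*y - 8*F)) = -8 + (302 - 304*y - 8*F) = 294 - 304*y - 8*F)
S = -248 (S = -5 + (-260 + 17) = -5 - 243 = -248)
B(J) = -248
B(190)/A(X(-14), -989) = -248/(294 - 304*31 - 8*(-989)) = -248/(294 - 9424 + 7912) = -248/(-1218) = -248*(-1/1218) = 124/609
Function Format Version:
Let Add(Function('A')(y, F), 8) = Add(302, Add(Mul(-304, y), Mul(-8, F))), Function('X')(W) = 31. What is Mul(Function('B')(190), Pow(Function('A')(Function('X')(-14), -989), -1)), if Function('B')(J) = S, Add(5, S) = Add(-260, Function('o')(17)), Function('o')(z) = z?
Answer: Rational(124, 609) ≈ 0.20361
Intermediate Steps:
Function('A')(y, F) = Add(294, Mul(-304, y), Mul(-8, F)) (Function('A')(y, F) = Add(-8, Add(302, Add(Mul(-304, y), Mul(-8, F)))) = Add(-8, Add(302, Mul(-304, y), Mul(-8, F))) = Add(294, Mul(-304, y), Mul(-8, F)))
S = -248 (S = Add(-5, Add(-260, 17)) = Add(-5, -243) = -248)
Function('B')(J) = -248
Mul(Function('B')(190), Pow(Function('A')(Function('X')(-14), -989), -1)) = Mul(-248, Pow(Add(294, Mul(-304, 31), Mul(-8, -989)), -1)) = Mul(-248, Pow(Add(294, -9424, 7912), -1)) = Mul(-248, Pow(-1218, -1)) = Mul(-248, Rational(-1, 1218)) = Rational(124, 609)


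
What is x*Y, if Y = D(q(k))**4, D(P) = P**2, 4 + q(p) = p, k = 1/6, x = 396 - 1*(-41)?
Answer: 34221900567797/1679616 ≈ 2.0375e+7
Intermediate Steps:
x = 437 (x = 396 + 41 = 437)
k = 1/6 ≈ 0.16667
q(p) = -4 + p
Y = 78310985281/1679616 (Y = ((-4 + 1/6)**2)**4 = ((-23/6)**2)**4 = (529/36)**4 = 78310985281/1679616 ≈ 46624.)
x*Y = 437*(78310985281/1679616) = 34221900567797/1679616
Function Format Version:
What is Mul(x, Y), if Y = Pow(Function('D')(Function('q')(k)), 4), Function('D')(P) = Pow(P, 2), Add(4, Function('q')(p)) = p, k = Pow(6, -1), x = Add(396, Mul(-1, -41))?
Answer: Rational(34221900567797, 1679616) ≈ 2.0375e+7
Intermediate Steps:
x = 437 (x = Add(396, 41) = 437)
k = Rational(1, 6) ≈ 0.16667
Function('q')(p) = Add(-4, p)
Y = Rational(78310985281, 1679616) (Y = Pow(Pow(Add(-4, Rational(1, 6)), 2), 4) = Pow(Pow(Rational(-23, 6), 2), 4) = Pow(Rational(529, 36), 4) = Rational(78310985281, 1679616) ≈ 46624.)
Mul(x, Y) = Mul(437, Rational(78310985281, 1679616)) = Rational(34221900567797, 1679616)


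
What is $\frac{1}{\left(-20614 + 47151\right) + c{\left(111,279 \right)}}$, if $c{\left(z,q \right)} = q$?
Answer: $\frac{1}{26816} \approx 3.7291 \cdot 10^{-5}$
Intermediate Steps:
$\frac{1}{\left(-20614 + 47151\right) + c{\left(111,279 \right)}} = \frac{1}{\left(-20614 + 47151\right) + 279} = \frac{1}{26537 + 279} = \frac{1}{26816}$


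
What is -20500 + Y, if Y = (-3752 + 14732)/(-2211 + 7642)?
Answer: -111324520/5431 ≈ -20498.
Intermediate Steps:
Y = 10980/5431 ≈ 2.0217
-20500 + Y = -20500 + 10980/5431 = -111324520/5431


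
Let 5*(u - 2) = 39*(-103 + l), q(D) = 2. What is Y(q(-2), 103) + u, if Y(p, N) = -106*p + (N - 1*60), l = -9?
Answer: -5203/5 ≈ -1040.6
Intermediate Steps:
u = -4358/5 (u = 2 + (39*(-103 - 9))/5 = 2 + (39*(-112))/5 = 2 + (1/5)*(-4368) = 2 - 4368/5 = -4358/5 ≈ -871.60)
Y(p, N) = -60 + N - 106*p (Y(p, N) = -106*p + (N - 60) = -106*p + (-60 + N) = -60 + N - 106*p)
Y(q(-2), 103) + u = (-60 + 103 - 106*2) - 4358/5 = (-60 + 103 - 212) - 4358/5 = -169 - 4358/5 = -5203/5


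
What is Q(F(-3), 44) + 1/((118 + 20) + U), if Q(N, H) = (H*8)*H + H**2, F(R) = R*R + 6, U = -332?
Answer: 3380255/194 ≈ 17424.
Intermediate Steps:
F(R) = 6 + R**2 (F(R) = R**2 + 6 = 6 + R**2)
Q(N, H) = 9*H**2 (Q(N, H) = (8*H)*H + H**2 = 8*H**2 + H**2 = 9*H**2)
Q(F(-3), 44) + 1/((118 + 20) + U) = 9*44**2 + 1/((118 + 20) - 332) = 9*1936 + 1/(138 - 332) = 17424 + 1/(-194) = 17424 - 1/194 = 3380255/194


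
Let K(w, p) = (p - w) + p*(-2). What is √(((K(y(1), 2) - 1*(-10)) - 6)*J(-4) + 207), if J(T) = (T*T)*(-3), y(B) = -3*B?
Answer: I*√33 ≈ 5.7446*I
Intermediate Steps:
J(T) = -3*T² (J(T) = T²*(-3) = -3*T²)
K(w, p) = -p - w (K(w, p) = (p - w) - 2*p = -p - w)
√(((K(y(1), 2) - 1*(-10)) - 6)*J(-4) + 207) = √((((-1*2 - (-3)) - 1*(-10)) - 6)*(-3*(-4)²) + 207) = √((((-2 - 1*(-3)) + 10) - 6)*(-3*16) + 207) = √((((-2 + 3) + 10) - 6)*(-48) + 207) = √(((1 + 10) - 6)*(-48) + 207) = √((11 - 6)*(-48) + 207) = √(5*(-48) + 207) = √(-240 + 207) = √(-33) = I*√33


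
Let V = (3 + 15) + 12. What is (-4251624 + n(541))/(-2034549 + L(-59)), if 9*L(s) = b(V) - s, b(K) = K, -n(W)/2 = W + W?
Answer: 1367289/653959 ≈ 2.0908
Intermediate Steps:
n(W) = -4*W (n(W) = -2*(W + W) = -4*W)
V = 30 (V = 18 + 12 = 30)
L(s) = 10/3 - s/9 (L(s) = (30 - s)/9 = 10/3 - s/9)
(-4251624 + n(541))/(-2034549 + L(-59)) = (-4251624 - 4*541)/(-2034549 + (10/3 - ⅑*(-59))) = (-4251624 - 2164)/(-2034549 + (10/3 + 59/9)) = -4253788/(-2034549 + 89/9) = -4253788/(-18310852/9) = -4253788*(-9/18310852) = 1367289/653959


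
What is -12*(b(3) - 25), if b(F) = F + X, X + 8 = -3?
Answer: 396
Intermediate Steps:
X = -11 (X = -8 - 3 = -11)
b(F) = -11 + F (b(F) = F - 11 = -11 + F)
-12*(b(3) - 25) = -12*((-11 + 3) - 25) = -12*(-8 - 25) = -12*(-33) = 396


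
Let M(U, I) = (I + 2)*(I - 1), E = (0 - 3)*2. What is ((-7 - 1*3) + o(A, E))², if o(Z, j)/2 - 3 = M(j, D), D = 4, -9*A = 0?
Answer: 1024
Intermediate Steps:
A = 0 (A = -⅑*0 = 0)
E = -6 (E = -3*2 = -6)
M(U, I) = (-1 + I)*(2 + I) (M(U, I) = (2 + I)*(-1 + I) = (-1 + I)*(2 + I))
o(Z, j) = 42 (o(Z, j) = 6 + 2*(-2 + 4 + 4²) = 6 + 2*(-2 + 4 + 16) = 6 + 2*18 = 6 + 36 = 42)
((-7 - 1*3) + o(A, E))² = ((-7 - 1*3) + 42)² = ((-7 - 3) + 42)² = (-10 + 42)² = 32² = 1024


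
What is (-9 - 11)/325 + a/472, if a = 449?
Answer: 27297/30680 ≈ 0.88973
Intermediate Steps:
(-9 - 11)/325 + a/472 = (-9 - 11)/325 + 449/472 = -20*1/325 + 449*(1/472) = -4/65 + 449/472 = 27297/30680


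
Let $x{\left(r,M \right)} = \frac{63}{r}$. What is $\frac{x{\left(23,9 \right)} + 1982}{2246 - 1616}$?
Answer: $\frac{45649}{14490} \approx 3.1504$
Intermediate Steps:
$\frac{x{\left(23,9 \right)} + 1982}{2246 - 1616} = \frac{\frac{63}{23} + 1982}{2246 - 1616} = \frac{63 \cdot \frac{1}{23} + 1982}{630} = \left(\frac{63}{23} + 1982\right) \frac{1}{630} = \frac{45649}{23} \cdot \frac{1}{630} = \frac{45649}{14490}$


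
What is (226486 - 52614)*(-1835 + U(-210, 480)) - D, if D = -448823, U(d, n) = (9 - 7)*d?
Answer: -391632537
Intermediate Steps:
U(d, n) = 2*d
(226486 - 52614)*(-1835 + U(-210, 480)) - D = (226486 - 52614)*(-1835 + 2*(-210)) - 1*(-448823) = 173872*(-1835 - 420) + 448823 = 173872*(-2255) + 448823 = -392081360 + 448823 = -391632537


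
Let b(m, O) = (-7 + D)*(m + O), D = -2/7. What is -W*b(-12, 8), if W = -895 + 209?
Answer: 19992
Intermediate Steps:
D = -2/7 (D = -2*⅐ = -2/7 ≈ -0.28571)
b(m, O) = -51*O/7 - 51*m/7 (b(m, O) = (-7 - 2/7)*(m + O) = -51*(O + m)/7 = -51*O/7 - 51*m/7)
W = -686
-W*b(-12, 8) = -(-686)*(-51/7*8 - 51/7*(-12)) = -(-686)*(-408/7 + 612/7) = -(-686)*204/7 = -1*(-19992) = 19992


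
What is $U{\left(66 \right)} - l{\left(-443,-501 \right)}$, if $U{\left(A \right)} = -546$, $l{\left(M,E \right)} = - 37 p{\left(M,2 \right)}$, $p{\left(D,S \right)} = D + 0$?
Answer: $-16937$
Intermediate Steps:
$p{\left(D,S \right)} = D$
$l{\left(M,E \right)} = - 37 M$
$U{\left(66 \right)} - l{\left(-443,-501 \right)} = -546 - \left(-37\right) \left(-443\right) = -546 - 16391 = -16937$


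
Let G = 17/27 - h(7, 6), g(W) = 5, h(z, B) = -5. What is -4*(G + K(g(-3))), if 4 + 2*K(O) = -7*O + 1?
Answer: 1444/27 ≈ 53.482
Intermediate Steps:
K(O) = -3/2 - 7*O/2 (K(O) = -2 + (-7*O + 1)/2 = -2 + (1 - 7*O)/2 = -2 + (1/2 - 7*O/2) = -3/2 - 7*O/2)
G = 152/27 (G = 17/27 - 1*(-5) = 17*(1/27) + 5 = 17/27 + 5 = 152/27 ≈ 5.6296)
-4*(G + K(g(-3))) = -4*(152/27 + (-3/2 - 7/2*5)) = -4*(152/27 + (-3/2 - 35/2)) = -4*(152/27 - 19) = -4*(-361/27) = 1444/27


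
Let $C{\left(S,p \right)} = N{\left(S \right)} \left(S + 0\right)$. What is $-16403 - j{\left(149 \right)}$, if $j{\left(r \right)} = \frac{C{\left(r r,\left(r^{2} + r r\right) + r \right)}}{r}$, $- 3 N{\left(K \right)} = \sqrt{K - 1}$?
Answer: $-16403 + \frac{1490 \sqrt{222}}{3} \approx -9002.8$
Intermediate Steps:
$N{\left(K \right)} = - \frac{\sqrt{-1 + K}}{3}$ ($N{\left(K \right)} = - \frac{\sqrt{K - 1}}{3} = - \frac{\sqrt{-1 + K}}{3}$)
$C{\left(S,p \right)} = - \frac{S \sqrt{-1 + S}}{3}$ ($C{\left(S,p \right)} = - \frac{\sqrt{-1 + S}}{3} \left(S + 0\right) = - \frac{\sqrt{-1 + S}}{3} S = - \frac{S \sqrt{-1 + S}}{3}$)
$j{\left(r \right)} = - \frac{r \sqrt{-1 + r^{2}}}{3}$ ($j{\left(r \right)} = \frac{\left(- \frac{1}{3}\right) r r \sqrt{-1 + r r}}{r} = \frac{\left(- \frac{1}{3}\right) r^{2} \sqrt{-1 + r^{2}}}{r} = - \frac{r \sqrt{-1 + r^{2}}}{3}$)
$-16403 - j{\left(149 \right)} = -16403 - \left(- \frac{1}{3}\right) 149 \sqrt{-1 + 149^{2}} = -16403 - \left(- \frac{1}{3}\right) 149 \sqrt{-1 + 22201} = -16403 - \left(- \frac{1}{3}\right) 149 \sqrt{22200} = -16403 - \left(- \frac{1}{3}\right) 149 \cdot 10 \sqrt{222} = -16403 - - \frac{1490 \sqrt{222}}{3} = -16403 + \frac{1490 \sqrt{222}}{3}$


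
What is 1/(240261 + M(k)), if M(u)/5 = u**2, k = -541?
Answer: 1/1703666 ≈ 5.8697e-7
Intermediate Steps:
M(u) = 5*u**2
1/(240261 + M(k)) = 1/(240261 + 5*(-541)**2) = 1/(240261 + 5*292681) = 1/(240261 + 1463405) = 1/1703666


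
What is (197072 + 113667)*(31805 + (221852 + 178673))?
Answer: 134341791870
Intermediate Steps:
(197072 + 113667)*(31805 + (221852 + 178673)) = 310739*(31805 + 400525) = 310739*432330 = 134341791870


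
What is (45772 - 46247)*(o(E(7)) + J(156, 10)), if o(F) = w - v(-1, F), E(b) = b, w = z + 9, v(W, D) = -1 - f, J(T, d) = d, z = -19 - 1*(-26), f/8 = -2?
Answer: -5225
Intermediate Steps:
f = -16 (f = 8*(-2) = -16)
z = 7 (z = -19 + 26 = 7)
v(W, D) = 15 (v(W, D) = -1 - 1*(-16) = -1 + 16 = 15)
w = 16 (w = 7 + 9 = 16)
o(F) = 1 (o(F) = 16 - 1*15 = 16 - 15 = 1)
(45772 - 46247)*(o(E(7)) + J(156, 10)) = (45772 - 46247)*(1 + 10) = -475*11 = -5225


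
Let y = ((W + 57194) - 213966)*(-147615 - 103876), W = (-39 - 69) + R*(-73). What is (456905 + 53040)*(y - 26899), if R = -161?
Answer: 18612027407669810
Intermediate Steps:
W = 11645 (W = (-39 - 69) - 161*(-73) = -108 + 11753 = 11645)
y = 36498134357 (y = ((11645 + 57194) - 213966)*(-147615 - 103876) = (68839 - 213966)*(-251491) = -145127*(-251491) = 36498134357)
(456905 + 53040)*(y - 26899) = (456905 + 53040)*(36498134357 - 26899) = 509945*36498107458 = 18612027407669810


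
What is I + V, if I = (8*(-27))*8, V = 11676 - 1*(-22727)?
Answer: 32675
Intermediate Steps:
V = 34403 (V = 11676 + 22727 = 34403)
I = -1728 (I = -216*8 = -1728)
I + V = -1728 + 34403 = 32675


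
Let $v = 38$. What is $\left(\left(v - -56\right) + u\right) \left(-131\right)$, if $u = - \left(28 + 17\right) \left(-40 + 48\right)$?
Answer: $34846$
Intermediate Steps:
$u = -360$ ($u = - 45 \cdot 8 = \left(-1\right) 360 = -360$)
$\left(\left(v - -56\right) + u\right) \left(-131\right) = \left(\left(38 - -56\right) - 360\right) \left(-131\right) = \left(\left(38 + 56\right) - 360\right) \left(-131\right) = \left(94 - 360\right) \left(-131\right) = \left(-266\right) \left(-131\right) = 34846$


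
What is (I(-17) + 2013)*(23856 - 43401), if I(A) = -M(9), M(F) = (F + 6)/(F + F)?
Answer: -78655595/2 ≈ -3.9328e+7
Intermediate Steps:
M(F) = (6 + F)/(2*F) (M(F) = (6 + F)/((2*F)) = (6 + F)*(1/(2*F)) = (6 + F)/(2*F))
I(A) = -5/6 (I(A) = -(6 + 9)/(2*9) = -15/(2*9) = -1*5/6 = -5/6)
(I(-17) + 2013)*(23856 - 43401) = (-5/6 + 2013)*(23856 - 43401) = (12073/6)*(-19545) = -78655595/2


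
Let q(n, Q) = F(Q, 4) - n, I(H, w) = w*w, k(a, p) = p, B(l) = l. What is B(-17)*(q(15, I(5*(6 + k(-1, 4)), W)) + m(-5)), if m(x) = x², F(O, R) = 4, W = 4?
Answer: -238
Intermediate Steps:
I(H, w) = w²
q(n, Q) = 4 - n
B(-17)*(q(15, I(5*(6 + k(-1, 4)), W)) + m(-5)) = -17*((4 - 1*15) + (-5)²) = -17*((4 - 15) + 25) = -17*(-11 + 25) = -17*14 = -238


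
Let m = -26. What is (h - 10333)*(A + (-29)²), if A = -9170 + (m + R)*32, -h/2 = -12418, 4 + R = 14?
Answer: -128221023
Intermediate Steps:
R = 10 (R = -4 + 14 = 10)
h = 24836 (h = -2*(-12418) = 24836)
A = -9682 (A = -9170 + (-26 + 10)*32 = -9170 - 16*32 = -9170 - 512 = -9682)
(h - 10333)*(A + (-29)²) = (24836 - 10333)*(-9682 + (-29)²) = 14503*(-9682 + 841) = 14503*(-8841) = -128221023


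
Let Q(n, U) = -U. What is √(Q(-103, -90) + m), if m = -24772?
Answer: I*√24682 ≈ 157.1*I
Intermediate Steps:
√(Q(-103, -90) + m) = √(-1*(-90) - 24772) = √(90 - 24772) = √(-24682) = I*√24682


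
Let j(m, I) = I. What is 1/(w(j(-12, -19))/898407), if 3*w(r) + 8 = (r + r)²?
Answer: 2695221/1436 ≈ 1876.9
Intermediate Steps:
w(r) = -8/3 + 4*r²/3 (w(r) = -8/3 + (r + r)²/3 = -8/3 + (2*r)²/3 = -8/3 + (4*r²)/3 = -8/3 + 4*r²/3)
1/(w(j(-12, -19))/898407) = 1/((-8/3 + (4/3)*(-19)²)/898407) = 1/((-8/3 + (4/3)*361)*(1/898407)) = 1/((-8/3 + 1444/3)*(1/898407)) = 1/((1436/3)*(1/898407)) = 1/(1436/2695221) = 2695221/1436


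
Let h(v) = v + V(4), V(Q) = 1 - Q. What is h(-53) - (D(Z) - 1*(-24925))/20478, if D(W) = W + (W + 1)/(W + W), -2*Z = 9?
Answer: -5272600/92151 ≈ -57.217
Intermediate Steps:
Z = -9/2 (Z = -½*9 = -9/2 ≈ -4.5000)
D(W) = W + (1 + W)/(2*W) (D(W) = W + (1 + W)/((2*W)) = W + (1 + W)*(1/(2*W)) = W + (1 + W)/(2*W))
h(v) = -3 + v (h(v) = v + (1 - 1*4) = v + (1 - 4) = v - 3 = -3 + v)
h(-53) - (D(Z) - 1*(-24925))/20478 = (-3 - 53) - ((½ - 9/2 + 1/(2*(-9/2))) - 1*(-24925))/20478 = -56 - ((½ - 9/2 + (½)*(-2/9)) + 24925)/20478 = -56 - ((½ - 9/2 - ⅑) + 24925)/20478 = -56 - (-37/9 + 24925)/20478 = -56 - 224288/(9*20478) = -56 - 1*112144/92151 = -56 - 112144/92151 = -5272600/92151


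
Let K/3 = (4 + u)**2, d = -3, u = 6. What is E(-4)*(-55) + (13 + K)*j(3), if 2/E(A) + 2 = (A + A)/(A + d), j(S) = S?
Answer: 3202/3 ≈ 1067.3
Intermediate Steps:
K = 300 (K = 3*(4 + 6)**2 = 3*10**2 = 3*100 = 300)
E(A) = 2/(-2 + 2*A/(-3 + A)) (E(A) = 2/(-2 + (A + A)/(A - 3)) = 2/(-2 + (2*A)/(-3 + A)) = 2/(-2 + 2*A/(-3 + A)))
E(-4)*(-55) + (13 + K)*j(3) = (-1 + (1/3)*(-4))*(-55) + (13 + 300)*3 = (-1 - 4/3)*(-55) + 313*3 = -7/3*(-55) + 939 = 385/3 + 939 = 3202/3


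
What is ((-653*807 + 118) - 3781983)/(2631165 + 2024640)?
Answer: -615548/665115 ≈ -0.92548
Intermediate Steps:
((-653*807 + 118) - 3781983)/(2631165 + 2024640) = ((-526971 + 118) - 3781983)/4655805 = (-526853 - 3781983)*(1/4655805) = -4308836*1/4655805 = -615548/665115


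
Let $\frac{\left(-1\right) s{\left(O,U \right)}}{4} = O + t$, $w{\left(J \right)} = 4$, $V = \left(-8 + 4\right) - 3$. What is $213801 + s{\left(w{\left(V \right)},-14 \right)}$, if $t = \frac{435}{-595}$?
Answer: $\frac{25440763}{119} \approx 2.1379 \cdot 10^{5}$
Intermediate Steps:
$V = -7$ ($V = -4 - 3 = -7$)
$t = - \frac{87}{119}$ ($t = 435 \left(- \frac{1}{595}\right) = - \frac{87}{119} \approx -0.73109$)
$s{\left(O,U \right)} = \frac{348}{119} - 4 O$ ($s{\left(O,U \right)} = - 4 \left(O - \frac{87}{119}\right) = - 4 \left(- \frac{87}{119} + O\right) = \frac{348}{119} - 4 O$)
$213801 + s{\left(w{\left(V \right)},-14 \right)} = 213801 + \left(\frac{348}{119} - 16\right) = 213801 - \frac{1556}{119} = \frac{25440763}{119}$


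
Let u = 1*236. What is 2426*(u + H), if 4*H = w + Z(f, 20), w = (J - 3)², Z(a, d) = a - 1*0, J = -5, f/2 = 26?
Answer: 642890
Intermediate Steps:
f = 52 (f = 2*26 = 52)
u = 236
Z(a, d) = a (Z(a, d) = a + 0 = a)
w = 64 (w = (-5 - 3)² = (-8)² = 64)
H = 29 (H = (64 + 52)/4 = (¼)*116 = 29)
2426*(u + H) = 2426*(236 + 29) = 2426*265 = 642890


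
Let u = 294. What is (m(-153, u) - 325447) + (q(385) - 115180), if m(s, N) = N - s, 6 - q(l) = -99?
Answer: -440075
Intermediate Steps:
q(l) = 105 (q(l) = 6 - 1*(-99) = 6 + 99 = 105)
(m(-153, u) - 325447) + (q(385) - 115180) = ((294 - 1*(-153)) - 325447) + (105 - 115180) = ((294 + 153) - 325447) - 115075 = (447 - 325447) - 115075 = -325000 - 115075 = -440075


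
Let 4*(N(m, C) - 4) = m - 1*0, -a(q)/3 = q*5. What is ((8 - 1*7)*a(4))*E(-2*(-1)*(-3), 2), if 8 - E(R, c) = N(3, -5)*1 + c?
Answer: -75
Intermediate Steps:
a(q) = -15*q (a(q) = -3*q*5 = -15*q)
N(m, C) = 4 + m/4 (N(m, C) = 4 + (m - 1*0)/4 = 4 + (m + 0)/4 = 4 + m/4)
E(R, c) = 13/4 - c (E(R, c) = 8 - ((4 + (¼)*3)*1 + c) = 8 - ((4 + ¾)*1 + c) = 8 - ((19/4)*1 + c) = 8 - (19/4 + c) = 8 + (-19/4 - c) = 13/4 - c)
((8 - 1*7)*a(4))*E(-2*(-1)*(-3), 2) = ((8 - 1*7)*(-15*4))*(13/4 - 1*2) = ((8 - 7)*(-60))*(13/4 - 2) = (1*(-60))*(5/4) = -60*5/4 = -75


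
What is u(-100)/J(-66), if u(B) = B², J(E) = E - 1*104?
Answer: -1000/17 ≈ -58.824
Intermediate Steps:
J(E) = -104 + E (J(E) = E - 104 = -104 + E)
u(-100)/J(-66) = (-100)²/(-104 - 66) = 10000/(-170) = 10000*(-1/170) = -1000/17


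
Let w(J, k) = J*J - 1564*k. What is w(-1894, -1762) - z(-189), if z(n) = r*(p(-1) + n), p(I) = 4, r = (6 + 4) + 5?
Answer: 6345779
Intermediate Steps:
r = 15 (r = 10 + 5 = 15)
w(J, k) = J² - 1564*k
z(n) = 60 + 15*n (z(n) = 15*(4 + n) = 60 + 15*n)
w(-1894, -1762) - z(-189) = ((-1894)² - 1564*(-1762)) - (60 + 15*(-189)) = (3587236 + 2755768) - (60 - 2835) = 6343004 - 1*(-2775) = 6343004 + 2775 = 6345779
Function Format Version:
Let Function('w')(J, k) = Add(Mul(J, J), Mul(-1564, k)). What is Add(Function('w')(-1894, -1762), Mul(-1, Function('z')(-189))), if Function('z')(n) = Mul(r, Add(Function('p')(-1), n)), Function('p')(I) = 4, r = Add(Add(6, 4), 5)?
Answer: 6345779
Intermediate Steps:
r = 15 (r = Add(10, 5) = 15)
Function('w')(J, k) = Add(Pow(J, 2), Mul(-1564, k))
Function('z')(n) = Add(60, Mul(15, n)) (Function('z')(n) = Mul(15, Add(4, n)) = Add(60, Mul(15, n)))
Add(Function('w')(-1894, -1762), Mul(-1, Function('z')(-189))) = Add(Add(Pow(-1894, 2), Mul(-1564, -1762)), Mul(-1, Add(60, Mul(15, -189)))) = Add(Add(3587236, 2755768), Mul(-1, Add(60, -2835))) = Add(6343004, Mul(-1, -2775)) = Add(6343004, 2775) = 6345779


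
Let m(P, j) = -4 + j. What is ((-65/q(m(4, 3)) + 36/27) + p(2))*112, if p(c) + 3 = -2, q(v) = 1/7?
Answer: -154112/3 ≈ -51371.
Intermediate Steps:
q(v) = ⅐
p(c) = -5 (p(c) = -3 - 2 = -5)
((-65/q(m(4, 3)) + 36/27) + p(2))*112 = ((-65/⅐ + 36/27) - 5)*112 = ((-65*7 + 36*(1/27)) - 5)*112 = ((-455 + 4/3) - 5)*112 = (-1361/3 - 5)*112 = -1376/3*112 = -154112/3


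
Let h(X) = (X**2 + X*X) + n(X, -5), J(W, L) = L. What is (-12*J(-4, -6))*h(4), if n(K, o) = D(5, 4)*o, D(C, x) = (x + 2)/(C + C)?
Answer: 2088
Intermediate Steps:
D(C, x) = (2 + x)/(2*C) (D(C, x) = (2 + x)/((2*C)) = (2 + x)*(1/(2*C)) = (2 + x)/(2*C))
n(K, o) = 3*o/5 (n(K, o) = ((1/2)*(2 + 4)/5)*o = ((1/2)*(1/5)*6)*o = 3*o/5)
h(X) = -3 + 2*X**2 (h(X) = (X**2 + X*X) + (3/5)*(-5) = (X**2 + X**2) - 3 = 2*X**2 - 3 = -3 + 2*X**2)
(-12*J(-4, -6))*h(4) = (-12*(-6))*(-3 + 2*4**2) = 72*(-3 + 2*16) = 72*(-3 + 32) = 72*29 = 2088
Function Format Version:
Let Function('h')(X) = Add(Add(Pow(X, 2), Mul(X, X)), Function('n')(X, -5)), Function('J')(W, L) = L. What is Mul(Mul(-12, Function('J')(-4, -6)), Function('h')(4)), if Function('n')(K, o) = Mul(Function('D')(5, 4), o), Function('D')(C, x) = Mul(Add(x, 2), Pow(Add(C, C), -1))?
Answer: 2088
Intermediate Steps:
Function('D')(C, x) = Mul(Rational(1, 2), Pow(C, -1), Add(2, x)) (Function('D')(C, x) = Mul(Add(2, x), Pow(Mul(2, C), -1)) = Mul(Add(2, x), Mul(Rational(1, 2), Pow(C, -1))) = Mul(Rational(1, 2), Pow(C, -1), Add(2, x)))
Function('n')(K, o) = Mul(Rational(3, 5), o) (Function('n')(K, o) = Mul(Mul(Rational(1, 2), Pow(5, -1), Add(2, 4)), o) = Mul(Mul(Rational(1, 2), Rational(1, 5), 6), o) = Mul(Rational(3, 5), o))
Function('h')(X) = Add(-3, Mul(2, Pow(X, 2))) (Function('h')(X) = Add(Add(Pow(X, 2), Mul(X, X)), Mul(Rational(3, 5), -5)) = Add(Add(Pow(X, 2), Pow(X, 2)), -3) = Add(Mul(2, Pow(X, 2)), -3) = Add(-3, Mul(2, Pow(X, 2))))
Mul(Mul(-12, Function('J')(-4, -6)), Function('h')(4)) = Mul(Mul(-12, -6), Add(-3, Mul(2, Pow(4, 2)))) = Mul(72, Add(-3, Mul(2, 16))) = Mul(72, Add(-3, 32)) = Mul(72, 29) = 2088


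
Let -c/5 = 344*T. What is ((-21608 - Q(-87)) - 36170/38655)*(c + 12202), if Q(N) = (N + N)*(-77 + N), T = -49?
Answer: -37403224988036/7731 ≈ -4.8381e+9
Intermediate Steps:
c = 84280 (c = -1720*(-49) = -5*(-16856) = 84280)
Q(N) = 2*N*(-77 + N) (Q(N) = (2*N)*(-77 + N) = 2*N*(-77 + N))
((-21608 - Q(-87)) - 36170/38655)*(c + 12202) = ((-21608 - 2*(-87)*(-77 - 87)) - 36170/38655)*(84280 + 12202) = ((-21608 - 2*(-87)*(-164)) - 36170*1/38655)*96482 = ((-21608 - 1*28536) - 7234/7731)*96482 = ((-21608 - 28536) - 7234/7731)*96482 = (-50144 - 7234/7731)*96482 = -387670498/7731*96482 = -37403224988036/7731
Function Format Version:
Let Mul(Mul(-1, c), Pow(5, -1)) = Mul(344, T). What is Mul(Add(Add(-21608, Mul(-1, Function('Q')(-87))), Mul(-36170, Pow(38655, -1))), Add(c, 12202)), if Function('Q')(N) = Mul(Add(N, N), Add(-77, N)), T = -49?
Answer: Rational(-37403224988036, 7731) ≈ -4.8381e+9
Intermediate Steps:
c = 84280 (c = Mul(-5, Mul(344, -49)) = Mul(-5, -16856) = 84280)
Function('Q')(N) = Mul(2, N, Add(-77, N)) (Function('Q')(N) = Mul(Mul(2, N), Add(-77, N)) = Mul(2, N, Add(-77, N)))
Mul(Add(Add(-21608, Mul(-1, Function('Q')(-87))), Mul(-36170, Pow(38655, -1))), Add(c, 12202)) = Mul(Add(Add(-21608, Mul(-1, Mul(2, -87, Add(-77, -87)))), Mul(-36170, Pow(38655, -1))), Add(84280, 12202)) = Mul(Add(Add(-21608, Mul(-1, Mul(2, -87, -164))), Mul(-36170, Rational(1, 38655))), 96482) = Mul(Add(Add(-21608, Mul(-1, 28536)), Rational(-7234, 7731)), 96482) = Mul(Add(Add(-21608, -28536), Rational(-7234, 7731)), 96482) = Mul(Add(-50144, Rational(-7234, 7731)), 96482) = Mul(Rational(-387670498, 7731), 96482) = Rational(-37403224988036, 7731)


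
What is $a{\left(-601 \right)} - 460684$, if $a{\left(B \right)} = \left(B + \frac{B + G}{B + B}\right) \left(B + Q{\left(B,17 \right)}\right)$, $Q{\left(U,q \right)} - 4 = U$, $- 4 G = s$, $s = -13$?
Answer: $\frac{621958647}{2404} \approx 2.5872 \cdot 10^{5}$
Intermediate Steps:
$G = \frac{13}{4}$ ($G = \left(- \frac{1}{4}\right) \left(-13\right) = \frac{13}{4} \approx 3.25$)
$Q{\left(U,q \right)} = 4 + U$
$a{\left(B \right)} = \left(4 + 2 B\right) \left(B + \frac{\frac{13}{4} + B}{2 B}\right)$ ($a{\left(B \right)} = \left(B + \frac{B + \frac{13}{4}}{B + B}\right) \left(B + \left(4 + B\right)\right) = \left(B + \frac{\frac{13}{4} + B}{2 B}\right) \left(4 + 2 B\right) = \left(4 + 2 B\right) \left(B + \frac{\frac{13}{4} + B}{2 B}\right)$)
$a{\left(-601 \right)} - 460684 = \left(\frac{21}{4} + 2 \left(-601\right)^{2} + 5 \left(-601\right) + \frac{13}{2 \left(-601\right)}\right) - 460684 = \left(\frac{21}{4} + 2 \cdot 361201 - 3005 + \frac{13}{2} \left(- \frac{1}{601}\right)\right) - 460684 = \left(\frac{21}{4} + 722402 - 3005 - \frac{13}{1202}\right) - 460684 = \frac{1729442983}{2404} - 460684 = \frac{621958647}{2404}$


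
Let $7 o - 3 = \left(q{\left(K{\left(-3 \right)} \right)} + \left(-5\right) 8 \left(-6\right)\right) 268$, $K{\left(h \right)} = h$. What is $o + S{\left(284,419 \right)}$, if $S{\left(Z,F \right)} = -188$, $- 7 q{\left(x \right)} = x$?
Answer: $\frac{441853}{49} \approx 9017.4$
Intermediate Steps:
$q{\left(x \right)} = - \frac{x}{7}$
$o = \frac{451065}{49}$ ($o = \frac{3}{7} + \frac{\left(\left(- \frac{1}{7}\right) \left(-3\right) + \left(-5\right) 8 \left(-6\right)\right) 268}{7} = \frac{3}{7} + \frac{\left(\frac{3}{7} - -240\right) 268}{7} = \frac{3}{7} + \frac{\left(\frac{3}{7} + 240\right) 268}{7} = \frac{3}{7} + \frac{\frac{1683}{7} \cdot 268}{7} = \frac{3}{7} + \frac{1}{7} \cdot \frac{451044}{7} = \frac{3}{7} + \frac{451044}{49} = \frac{451065}{49} \approx 9205.4$)
$o + S{\left(284,419 \right)} = \frac{451065}{49} - 188 = \frac{441853}{49}$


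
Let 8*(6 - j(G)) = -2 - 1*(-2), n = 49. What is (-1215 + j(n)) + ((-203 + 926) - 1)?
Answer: -487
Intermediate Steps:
j(G) = 6 (j(G) = 6 - (-2 - 1*(-2))/8 = 6 - (-2 + 2)/8 = 6 - 1/8*0 = 6 + 0 = 6)
(-1215 + j(n)) + ((-203 + 926) - 1) = (-1215 + 6) + ((-203 + 926) - 1) = -1209 + (723 - 1) = -1209 + 722 = -487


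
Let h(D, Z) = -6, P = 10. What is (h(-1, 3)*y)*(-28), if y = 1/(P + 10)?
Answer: 42/5 ≈ 8.4000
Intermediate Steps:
y = 1/20 (y = 1/(10 + 10) = 1/20 ≈ 0.050000)
(h(-1, 3)*y)*(-28) = -6*1/20*(-28) = -3/10*(-28) = 42/5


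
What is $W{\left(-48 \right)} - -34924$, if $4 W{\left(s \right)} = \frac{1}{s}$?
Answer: $\frac{6705407}{192} \approx 34924.0$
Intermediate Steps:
$W{\left(s \right)} = \frac{1}{4 s}$
$W{\left(-48 \right)} - -34924 = \frac{1}{4 \left(-48\right)} - -34924 = \frac{1}{4} \left(- \frac{1}{48}\right) + 34924 = - \frac{1}{192} + 34924 = \frac{6705407}{192}$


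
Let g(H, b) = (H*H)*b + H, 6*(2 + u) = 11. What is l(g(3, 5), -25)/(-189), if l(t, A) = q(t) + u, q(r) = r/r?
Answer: -5/1134 ≈ -0.0044092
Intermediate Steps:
u = -1/6 (u = -2 + (1/6)*11 = -2 + 11/6 = -1/6 ≈ -0.16667)
q(r) = 1
g(H, b) = H + b*H**2 (g(H, b) = H**2*b + H = b*H**2 + H = H + b*H**2)
l(t, A) = 5/6 (l(t, A) = 1 - 1/6 = 5/6)
l(g(3, 5), -25)/(-189) = (5/6)/(-189) = (5/6)*(-1/189) = -5/1134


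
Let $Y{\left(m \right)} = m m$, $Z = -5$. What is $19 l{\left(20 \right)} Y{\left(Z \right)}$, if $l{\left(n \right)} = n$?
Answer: $9500$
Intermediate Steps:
$Y{\left(m \right)} = m^{2}$
$19 l{\left(20 \right)} Y{\left(Z \right)} = 19 \cdot 20 \left(-5\right)^{2} = 19 \cdot 20 \cdot 25 = 19 \cdot 500 = 9500$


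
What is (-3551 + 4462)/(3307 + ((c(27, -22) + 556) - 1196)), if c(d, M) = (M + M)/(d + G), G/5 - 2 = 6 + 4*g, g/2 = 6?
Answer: 279677/818725 ≈ 0.34160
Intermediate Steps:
g = 12 (g = 2*6 = 12)
G = 280 (G = 10 + 5*(6 + 4*12) = 10 + 5*(6 + 48) = 10 + 5*54 = 10 + 270 = 280)
c(d, M) = 2*M/(280 + d) (c(d, M) = (M + M)/(d + 280) = (2*M)/(280 + d) = 2*M/(280 + d))
(-3551 + 4462)/(3307 + ((c(27, -22) + 556) - 1196)) = (-3551 + 4462)/(3307 + ((2*(-22)/(280 + 27) + 556) - 1196)) = 911/(3307 + ((2*(-22)/307 + 556) - 1196)) = 911/(3307 + ((2*(-22)*(1/307) + 556) - 1196)) = 911/(3307 + ((-44/307 + 556) - 1196)) = 911/(3307 + (170648/307 - 1196)) = 911/(3307 - 196524/307) = 911/(818725/307) = 911*(307/818725) = 279677/818725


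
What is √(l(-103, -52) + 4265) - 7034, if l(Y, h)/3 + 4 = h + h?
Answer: -7034 + √3941 ≈ -6971.2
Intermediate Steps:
l(Y, h) = -12 + 6*h (l(Y, h) = -12 + 3*(h + h) = -12 + 3*(2*h) = -12 + 6*h)
√(l(-103, -52) + 4265) - 7034 = √((-12 + 6*(-52)) + 4265) - 7034 = √((-12 - 312) + 4265) - 7034 = √(-324 + 4265) - 7034 = √3941 - 7034 = -7034 + √3941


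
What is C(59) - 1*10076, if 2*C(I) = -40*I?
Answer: -11256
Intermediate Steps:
C(I) = -20*I (C(I) = (-40*I)/2 = -20*I)
C(59) - 1*10076 = -20*59 - 1*10076 = -1180 - 10076 = -11256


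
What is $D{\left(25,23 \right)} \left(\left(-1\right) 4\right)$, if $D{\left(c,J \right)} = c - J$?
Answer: $-8$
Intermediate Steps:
$D{\left(25,23 \right)} \left(\left(-1\right) 4\right) = \left(25 - 23\right) \left(\left(-1\right) 4\right) = \left(25 - 23\right) \left(-4\right) = 2 \left(-4\right) = -8$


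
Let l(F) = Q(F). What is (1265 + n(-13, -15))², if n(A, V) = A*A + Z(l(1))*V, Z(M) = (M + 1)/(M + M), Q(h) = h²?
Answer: 2013561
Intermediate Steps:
l(F) = F²
Z(M) = (1 + M)/(2*M) (Z(M) = (1 + M)/((2*M)) = (1 + M)*(1/(2*M)) = (1 + M)/(2*M))
n(A, V) = V + A² (n(A, V) = A*A + ((1 + 1²)/(2*(1²)))*V = A² + ((½)*(1 + 1)/1)*V = A² + ((½)*1*2)*V = A² + 1*V = A² + V = V + A²)
(1265 + n(-13, -15))² = (1265 + (-15 + (-13)²))² = (1265 + (-15 + 169))² = (1265 + 154)² = 1419² = 2013561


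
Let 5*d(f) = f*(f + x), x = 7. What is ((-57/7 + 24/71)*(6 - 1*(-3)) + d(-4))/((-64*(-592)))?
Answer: -180519/94151680 ≈ -0.0019173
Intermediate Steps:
d(f) = f*(7 + f)/5 (d(f) = (f*(f + 7))/5 = (f*(7 + f))/5 = f*(7 + f)/5)
((-57/7 + 24/71)*(6 - 1*(-3)) + d(-4))/((-64*(-592))) = ((-57/7 + 24/71)*(6 - 1*(-3)) + (⅕)*(-4)*(7 - 4))/((-64*(-592))) = ((-57*⅐ + 24*(1/71))*(6 + 3) + (⅕)*(-4)*3)/37888 = ((-57/7 + 24/71)*9 - 12/5)*(1/37888) = (-3879/497*9 - 12/5)*(1/37888) = (-34911/497 - 12/5)*(1/37888) = -180519/2485*1/37888 = -180519/94151680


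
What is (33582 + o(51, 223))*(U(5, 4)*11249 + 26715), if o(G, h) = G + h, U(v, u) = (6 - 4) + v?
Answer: 3570386048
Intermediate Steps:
U(v, u) = 2 + v
(33582 + o(51, 223))*(U(5, 4)*11249 + 26715) = (33582 + (51 + 223))*((2 + 5)*11249 + 26715) = (33582 + 274)*(7*11249 + 26715) = 33856*(78743 + 26715) = 33856*105458 = 3570386048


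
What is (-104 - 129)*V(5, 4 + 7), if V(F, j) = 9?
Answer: -2097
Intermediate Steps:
(-104 - 129)*V(5, 4 + 7) = (-104 - 129)*9 = -233*9 = -2097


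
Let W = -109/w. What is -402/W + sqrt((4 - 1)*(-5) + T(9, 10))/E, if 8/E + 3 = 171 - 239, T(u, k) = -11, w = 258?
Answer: 103716/109 - 71*I*sqrt(26)/8 ≈ 951.52 - 45.254*I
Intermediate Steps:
W = -109/258 ≈ -0.42248
E = -8/71 (E = 8/(-3 + (171 - 239)) = 8/(-3 - 68) = 8/(-71) = 8*(-1/71) = -8/71 ≈ -0.11268)
-402/W + sqrt((4 - 1)*(-5) + T(9, 10))/E = -402/(-109/258) + sqrt((4 - 1)*(-5) - 11)/(-8/71) = -402*(-258/109) + sqrt(3*(-5) - 11)*(-71/8) = 103716/109 + sqrt(-15 - 11)*(-71/8) = 103716/109 + sqrt(-26)*(-71/8) = 103716/109 + (I*sqrt(26))*(-71/8) = 103716/109 - 71*I*sqrt(26)/8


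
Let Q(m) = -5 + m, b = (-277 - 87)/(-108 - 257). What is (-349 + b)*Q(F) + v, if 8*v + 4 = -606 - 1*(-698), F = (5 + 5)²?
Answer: -2412596/73 ≈ -33049.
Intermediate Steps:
b = 364/365 (b = -364/(-365) = -364*(-1/365) = 364/365 ≈ 0.99726)
F = 100 (F = 10² = 100)
v = 11 (v = -½ + (-606 - 1*(-698))/8 = -½ + (-606 + 698)/8 = -½ + (⅛)*92 = -½ + 23/2 = 11)
(-349 + b)*Q(F) + v = (-349 + 364/365)*(-5 + 100) + 11 = -127021/365*95 + 11 = -2413399/73 + 11 = -2412596/73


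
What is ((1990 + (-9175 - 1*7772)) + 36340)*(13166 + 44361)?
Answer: 1230099841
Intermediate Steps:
((1990 + (-9175 - 1*7772)) + 36340)*(13166 + 44361) = ((1990 + (-9175 - 7772)) + 36340)*57527 = ((1990 - 16947) + 36340)*57527 = (-14957 + 36340)*57527 = 21383*57527 = 1230099841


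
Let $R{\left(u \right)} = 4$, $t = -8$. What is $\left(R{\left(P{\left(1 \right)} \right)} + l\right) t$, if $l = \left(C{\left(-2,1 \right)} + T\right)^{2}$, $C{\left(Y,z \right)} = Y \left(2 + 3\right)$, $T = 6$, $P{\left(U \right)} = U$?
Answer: $-160$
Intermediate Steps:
$C{\left(Y,z \right)} = 5 Y$ ($C{\left(Y,z \right)} = Y 5 = 5 Y$)
$l = 16$ ($l = \left(5 \left(-2\right) + 6\right)^{2} = \left(-10 + 6\right)^{2} = \left(-4\right)^{2} = 16$)
$\left(R{\left(P{\left(1 \right)} \right)} + l\right) t = \left(4 + 16\right) \left(-8\right) = 20 \left(-8\right) = -160$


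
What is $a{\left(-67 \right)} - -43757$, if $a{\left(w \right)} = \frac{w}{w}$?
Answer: $43758$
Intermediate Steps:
$a{\left(w \right)} = 1$
$a{\left(-67 \right)} - -43757 = 1 - -43757 = 1 + 43757 = 43758$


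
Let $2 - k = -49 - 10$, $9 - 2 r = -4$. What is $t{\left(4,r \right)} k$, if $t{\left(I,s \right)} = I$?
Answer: $244$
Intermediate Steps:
$r = \frac{13}{2}$ ($r = \frac{9}{2} - -2 = \frac{9}{2} + 2 = \frac{13}{2} \approx 6.5$)
$k = 61$ ($k = 2 - \left(-49 - 10\right) = 2 - -59 = 2 + 59 = 61$)
$t{\left(4,r \right)} k = 4 \cdot 61 = 244$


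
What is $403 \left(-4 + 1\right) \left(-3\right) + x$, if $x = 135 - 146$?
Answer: $3616$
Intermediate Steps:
$x = -11$ ($x = 135 - 146 = -11$)
$403 \left(-4 + 1\right) \left(-3\right) + x = 403 \left(-4 + 1\right) \left(-3\right) - 11 = 403 \left(\left(-3\right) \left(-3\right)\right) - 11 = 403 \cdot 9 - 11 = 3627 - 11 = 3616$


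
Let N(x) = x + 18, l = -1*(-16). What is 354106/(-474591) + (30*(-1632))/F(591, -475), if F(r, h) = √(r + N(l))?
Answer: -4648965602/2372955 ≈ -1959.1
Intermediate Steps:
l = 16
N(x) = 18 + x
F(r, h) = √(34 + r) (F(r, h) = √(r + (18 + 16)) = √(r + 34) = √(34 + r))
354106/(-474591) + (30*(-1632))/F(591, -475) = 354106/(-474591) + (30*(-1632))/(√(34 + 591)) = 354106*(-1/474591) - 48960/(√625) = -354106/474591 - 48960/25 = -354106/474591 - 48960*1/25 = -354106/474591 - 9792/5 = -4648965602/2372955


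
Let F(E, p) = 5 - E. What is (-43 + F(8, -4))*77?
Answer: -3542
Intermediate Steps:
(-43 + F(8, -4))*77 = (-43 + (5 - 1*8))*77 = (-43 + (5 - 8))*77 = (-43 - 3)*77 = -46*77 = -3542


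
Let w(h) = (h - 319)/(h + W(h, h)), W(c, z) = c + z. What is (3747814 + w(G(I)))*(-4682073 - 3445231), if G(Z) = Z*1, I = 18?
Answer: -822408617104060/27 ≈ -3.0460e+13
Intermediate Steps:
G(Z) = Z
w(h) = (-319 + h)/(3*h) (w(h) = (h - 319)/(h + (h + h)) = (-319 + h)/(h + 2*h) = (-319 + h)/((3*h)) = (-319 + h)*(1/(3*h)) = (-319 + h)/(3*h))
(3747814 + w(G(I)))*(-4682073 - 3445231) = (3747814 + (⅓)*(-319 + 18)/18)*(-4682073 - 3445231) = (3747814 + (⅓)*(1/18)*(-301))*(-8127304) = (3747814 - 301/54)*(-8127304) = (202381655/54)*(-8127304) = -822408617104060/27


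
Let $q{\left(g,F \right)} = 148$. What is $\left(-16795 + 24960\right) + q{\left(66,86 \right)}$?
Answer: $8313$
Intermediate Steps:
$\left(-16795 + 24960\right) + q{\left(66,86 \right)} = \left(-16795 + 24960\right) + 148 = 8165 + 148 = 8313$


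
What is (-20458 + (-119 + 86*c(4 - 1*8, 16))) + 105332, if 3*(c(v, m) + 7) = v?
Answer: 252115/3 ≈ 84038.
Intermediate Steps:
c(v, m) = -7 + v/3
(-20458 + (-119 + 86*c(4 - 1*8, 16))) + 105332 = (-20458 + (-119 + 86*(-7 + (4 - 1*8)/3))) + 105332 = (-20458 + (-119 + 86*(-7 + (4 - 8)/3))) + 105332 = (-20458 + (-119 + 86*(-7 + (1/3)*(-4)))) + 105332 = (-20458 + (-119 + 86*(-7 - 4/3))) + 105332 = (-20458 + (-119 + 86*(-25/3))) + 105332 = (-20458 + (-119 - 2150/3)) + 105332 = (-20458 - 2507/3) + 105332 = -63881/3 + 105332 = 252115/3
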